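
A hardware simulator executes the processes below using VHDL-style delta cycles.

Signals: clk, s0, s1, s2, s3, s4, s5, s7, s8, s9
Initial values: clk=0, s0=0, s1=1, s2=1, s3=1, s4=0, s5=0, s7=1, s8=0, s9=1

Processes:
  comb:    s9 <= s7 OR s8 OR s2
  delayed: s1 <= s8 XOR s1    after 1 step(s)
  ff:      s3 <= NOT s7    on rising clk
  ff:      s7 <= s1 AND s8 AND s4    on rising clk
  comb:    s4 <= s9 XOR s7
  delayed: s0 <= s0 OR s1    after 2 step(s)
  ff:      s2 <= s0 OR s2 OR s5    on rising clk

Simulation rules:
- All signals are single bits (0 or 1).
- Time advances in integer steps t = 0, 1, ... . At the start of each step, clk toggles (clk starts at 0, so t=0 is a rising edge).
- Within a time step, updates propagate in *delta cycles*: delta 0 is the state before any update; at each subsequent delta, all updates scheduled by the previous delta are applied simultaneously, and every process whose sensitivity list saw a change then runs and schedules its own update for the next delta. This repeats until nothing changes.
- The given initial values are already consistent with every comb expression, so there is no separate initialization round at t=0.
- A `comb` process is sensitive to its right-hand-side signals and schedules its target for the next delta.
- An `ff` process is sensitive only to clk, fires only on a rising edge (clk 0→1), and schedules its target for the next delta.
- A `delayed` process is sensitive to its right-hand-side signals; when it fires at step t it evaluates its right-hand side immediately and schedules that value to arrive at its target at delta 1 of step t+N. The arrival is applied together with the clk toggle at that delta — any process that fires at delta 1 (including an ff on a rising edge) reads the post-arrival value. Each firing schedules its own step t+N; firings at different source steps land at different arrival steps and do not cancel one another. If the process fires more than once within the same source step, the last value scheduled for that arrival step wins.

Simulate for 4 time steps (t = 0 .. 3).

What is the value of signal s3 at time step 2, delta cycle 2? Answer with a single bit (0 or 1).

t=0 Δ0: s4=0 s7=1 s8=0 s2=1 s5=0 clk=0 s3=1 s0=0 s1=1 s9=1
  Δ1: clk:0→1
  Δ2: s7:1→0, s3:1→0
  Δ3: s4:0→1
  (3Δ to stable)
t=1 Δ0: s4=1 s7=0 s8=0 s2=1 s5=0 clk=1 s3=0 s0=0 s1=1 s9=1
  Δ1: clk:1→0
  (1Δ to stable)
t=2 Δ0: s4=1 s7=0 s8=0 s2=1 s5=0 clk=0 s3=0 s0=0 s1=1 s9=1
  Δ1: clk:0→1
  Δ2: s3:0→1
  (2Δ to stable)
t=3 Δ0: s4=1 s7=0 s8=0 s2=1 s5=0 clk=1 s3=1 s0=0 s1=1 s9=1
  Δ1: clk:1→0
  (1Δ to stable)

1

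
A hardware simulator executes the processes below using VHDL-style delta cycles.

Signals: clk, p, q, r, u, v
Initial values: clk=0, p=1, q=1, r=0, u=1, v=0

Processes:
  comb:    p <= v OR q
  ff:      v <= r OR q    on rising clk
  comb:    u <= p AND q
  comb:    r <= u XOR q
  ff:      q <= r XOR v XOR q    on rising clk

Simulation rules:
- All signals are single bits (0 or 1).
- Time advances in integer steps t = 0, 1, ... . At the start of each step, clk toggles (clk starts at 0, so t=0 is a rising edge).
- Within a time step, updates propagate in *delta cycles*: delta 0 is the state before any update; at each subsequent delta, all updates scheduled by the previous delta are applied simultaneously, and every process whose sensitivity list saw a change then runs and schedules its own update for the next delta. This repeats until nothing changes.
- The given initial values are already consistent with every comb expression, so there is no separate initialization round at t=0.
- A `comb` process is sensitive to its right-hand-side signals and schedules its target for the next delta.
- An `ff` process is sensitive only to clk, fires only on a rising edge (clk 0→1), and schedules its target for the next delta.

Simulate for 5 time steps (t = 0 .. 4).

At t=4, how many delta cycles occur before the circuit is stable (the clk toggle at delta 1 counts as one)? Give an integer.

4

[bits: u,clk,p,q,v,r]
t=0: Δ0=101100 Δ1=111100 Δ2=111110 | 2Δ
t=1: Δ0=111110 Δ1=101110 | 1Δ
t=2: Δ0=101110 Δ1=111110 Δ2=111010 Δ3=011011 Δ4=011010 | 4Δ
t=3: Δ0=011010 Δ1=001010 | 1Δ
t=4: Δ0=001010 Δ1=011010 Δ2=011100 Δ3=111101 Δ4=111100 | 4Δ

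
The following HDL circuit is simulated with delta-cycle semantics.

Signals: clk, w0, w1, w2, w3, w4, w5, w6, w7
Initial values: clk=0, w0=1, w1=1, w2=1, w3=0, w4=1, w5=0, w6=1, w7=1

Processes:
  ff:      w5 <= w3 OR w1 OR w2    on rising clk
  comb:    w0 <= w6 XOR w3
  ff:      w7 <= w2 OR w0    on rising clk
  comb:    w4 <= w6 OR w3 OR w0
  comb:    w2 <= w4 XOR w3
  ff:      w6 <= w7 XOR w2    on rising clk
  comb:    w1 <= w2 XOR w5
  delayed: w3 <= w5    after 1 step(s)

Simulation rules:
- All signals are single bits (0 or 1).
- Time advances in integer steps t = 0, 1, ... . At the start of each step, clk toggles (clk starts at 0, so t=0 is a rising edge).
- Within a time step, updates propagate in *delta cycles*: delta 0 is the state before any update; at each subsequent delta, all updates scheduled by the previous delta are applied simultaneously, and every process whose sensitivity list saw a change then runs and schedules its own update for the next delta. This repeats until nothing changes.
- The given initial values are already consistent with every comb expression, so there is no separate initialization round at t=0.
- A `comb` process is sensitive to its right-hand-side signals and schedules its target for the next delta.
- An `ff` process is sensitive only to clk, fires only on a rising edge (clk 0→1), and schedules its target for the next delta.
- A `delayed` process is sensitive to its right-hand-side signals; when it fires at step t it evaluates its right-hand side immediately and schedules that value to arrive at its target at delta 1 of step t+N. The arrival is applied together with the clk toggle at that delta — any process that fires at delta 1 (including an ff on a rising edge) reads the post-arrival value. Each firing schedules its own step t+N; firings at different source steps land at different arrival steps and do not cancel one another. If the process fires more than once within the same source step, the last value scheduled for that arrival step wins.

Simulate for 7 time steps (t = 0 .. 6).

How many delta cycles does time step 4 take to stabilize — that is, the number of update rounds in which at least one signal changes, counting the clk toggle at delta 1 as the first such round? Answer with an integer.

2

t=0 Δ0: w5=0 w4=1 w2=1 w1=1 w6=1 clk=0 w0=1 w3=0 w7=1
  Δ1: clk:0→1
  Δ2: w5:0→1, w6:1→0
  Δ3: w1:1→0, w0:1→0
  Δ4: w4:1→0
  Δ5: w2:1→0
  Δ6: w1:0→1
  (6Δ to stable)
t=1 Δ0: w5=1 w4=0 w2=0 w1=1 w6=0 clk=1 w0=0 w3=0 w7=1
  Δ1: clk:1→0, w3:0→1
  Δ2: w4:0→1, w2:0→1, w0:0→1
  Δ3: w2:1→0, w1:1→0
  Δ4: w1:0→1
  (4Δ to stable)
t=2 Δ0: w5=1 w4=1 w2=0 w1=1 w6=0 clk=0 w0=1 w3=1 w7=1
  Δ1: clk:0→1
  Δ2: w6:0→1
  Δ3: w0:1→0
  (3Δ to stable)
t=3 Δ0: w5=1 w4=1 w2=0 w1=1 w6=1 clk=1 w0=0 w3=1 w7=1
  Δ1: clk:1→0
  (1Δ to stable)
t=4 Δ0: w5=1 w4=1 w2=0 w1=1 w6=1 clk=0 w0=0 w3=1 w7=1
  Δ1: clk:0→1
  Δ2: w7:1→0
  (2Δ to stable)
t=5 Δ0: w5=1 w4=1 w2=0 w1=1 w6=1 clk=1 w0=0 w3=1 w7=0
  Δ1: clk:1→0
  (1Δ to stable)
t=6 Δ0: w5=1 w4=1 w2=0 w1=1 w6=1 clk=0 w0=0 w3=1 w7=0
  Δ1: clk:0→1
  Δ2: w6:1→0
  Δ3: w0:0→1
  (3Δ to stable)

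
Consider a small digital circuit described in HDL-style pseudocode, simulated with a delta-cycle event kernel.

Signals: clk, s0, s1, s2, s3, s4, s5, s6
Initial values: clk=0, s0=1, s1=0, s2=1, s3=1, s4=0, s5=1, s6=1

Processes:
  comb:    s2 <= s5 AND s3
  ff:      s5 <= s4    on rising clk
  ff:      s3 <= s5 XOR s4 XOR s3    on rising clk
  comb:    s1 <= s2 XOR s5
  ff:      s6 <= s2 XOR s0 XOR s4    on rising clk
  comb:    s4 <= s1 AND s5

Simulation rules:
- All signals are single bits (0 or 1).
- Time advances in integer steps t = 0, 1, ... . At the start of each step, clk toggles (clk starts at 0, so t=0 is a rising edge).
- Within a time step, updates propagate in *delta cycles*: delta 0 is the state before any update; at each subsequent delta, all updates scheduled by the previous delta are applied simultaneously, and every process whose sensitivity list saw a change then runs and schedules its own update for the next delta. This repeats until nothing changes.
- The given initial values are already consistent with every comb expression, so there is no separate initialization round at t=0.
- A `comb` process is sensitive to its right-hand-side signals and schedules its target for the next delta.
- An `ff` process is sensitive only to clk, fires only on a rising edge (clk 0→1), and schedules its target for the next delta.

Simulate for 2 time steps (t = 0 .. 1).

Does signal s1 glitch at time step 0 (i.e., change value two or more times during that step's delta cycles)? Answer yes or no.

yes

t=0 Δ0: s4=0 s5=1 s0=1 clk=0 s3=1 s6=1 s2=1 s1=0
  Δ1: clk:0→1
  Δ2: s5:1→0, s3:1→0, s6:1→0
  Δ3: s2:1→0, s1:0→1
  Δ4: s1:1→0
  (4Δ to stable)
t=1 Δ0: s4=0 s5=0 s0=1 clk=1 s3=0 s6=0 s2=0 s1=0
  Δ1: clk:1→0
  (1Δ to stable)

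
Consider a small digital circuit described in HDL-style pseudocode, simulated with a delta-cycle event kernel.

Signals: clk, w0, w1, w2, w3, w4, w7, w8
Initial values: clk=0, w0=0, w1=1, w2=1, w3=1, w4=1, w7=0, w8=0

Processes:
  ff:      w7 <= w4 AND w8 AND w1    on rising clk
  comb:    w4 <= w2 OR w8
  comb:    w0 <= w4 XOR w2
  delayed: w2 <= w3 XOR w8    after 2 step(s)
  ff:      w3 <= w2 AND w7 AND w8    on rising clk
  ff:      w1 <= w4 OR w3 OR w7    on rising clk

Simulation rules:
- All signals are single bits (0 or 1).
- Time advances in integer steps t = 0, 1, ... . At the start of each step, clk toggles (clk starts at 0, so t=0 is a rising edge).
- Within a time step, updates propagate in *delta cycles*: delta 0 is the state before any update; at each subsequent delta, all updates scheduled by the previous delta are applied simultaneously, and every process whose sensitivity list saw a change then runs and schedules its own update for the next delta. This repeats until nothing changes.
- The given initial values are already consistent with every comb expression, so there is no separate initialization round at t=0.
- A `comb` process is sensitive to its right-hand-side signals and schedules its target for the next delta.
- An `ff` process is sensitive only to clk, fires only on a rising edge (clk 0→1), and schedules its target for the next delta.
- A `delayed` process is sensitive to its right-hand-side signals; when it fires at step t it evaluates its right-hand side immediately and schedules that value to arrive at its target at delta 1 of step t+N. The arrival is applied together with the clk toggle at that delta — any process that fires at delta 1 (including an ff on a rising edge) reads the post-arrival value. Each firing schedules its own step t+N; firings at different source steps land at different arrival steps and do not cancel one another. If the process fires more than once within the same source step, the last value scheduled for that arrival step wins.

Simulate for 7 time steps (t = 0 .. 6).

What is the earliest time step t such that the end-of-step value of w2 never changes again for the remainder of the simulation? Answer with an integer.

[bits: w7,w2,w8,w0,clk,w1,w3,w4]
t=0: Δ0=01000111 Δ1=01001111 Δ2=01001101 | 2Δ
t=1: Δ0=01001101 Δ1=01000101 | 1Δ
t=2: Δ0=01000101 Δ1=00001101 Δ2=00011100 Δ3=00001100 | 3Δ
t=3: Δ0=00001100 Δ1=00000100 | 1Δ
t=4: Δ0=00000100 Δ1=00001100 Δ2=00001000 | 2Δ
t=5: Δ0=00001000 Δ1=00000000 | 1Δ
t=6: Δ0=00000000 Δ1=00001000 | 1Δ

2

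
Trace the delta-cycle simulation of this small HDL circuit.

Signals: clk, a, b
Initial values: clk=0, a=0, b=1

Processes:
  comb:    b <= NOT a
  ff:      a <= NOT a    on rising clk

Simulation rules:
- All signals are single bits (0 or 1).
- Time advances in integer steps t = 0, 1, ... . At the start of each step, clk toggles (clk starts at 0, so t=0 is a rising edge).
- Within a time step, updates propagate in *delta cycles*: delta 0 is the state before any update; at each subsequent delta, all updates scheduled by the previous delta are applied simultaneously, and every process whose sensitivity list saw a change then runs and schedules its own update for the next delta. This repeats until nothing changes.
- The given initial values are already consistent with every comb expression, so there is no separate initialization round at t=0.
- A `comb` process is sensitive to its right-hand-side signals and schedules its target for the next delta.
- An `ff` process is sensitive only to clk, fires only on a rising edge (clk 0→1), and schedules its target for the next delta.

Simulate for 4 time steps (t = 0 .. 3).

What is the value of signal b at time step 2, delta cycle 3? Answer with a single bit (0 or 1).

1

[bits: a,b,clk]
t=0: Δ0=010 Δ1=011 Δ2=111 Δ3=101 | 3Δ
t=1: Δ0=101 Δ1=100 | 1Δ
t=2: Δ0=100 Δ1=101 Δ2=001 Δ3=011 | 3Δ
t=3: Δ0=011 Δ1=010 | 1Δ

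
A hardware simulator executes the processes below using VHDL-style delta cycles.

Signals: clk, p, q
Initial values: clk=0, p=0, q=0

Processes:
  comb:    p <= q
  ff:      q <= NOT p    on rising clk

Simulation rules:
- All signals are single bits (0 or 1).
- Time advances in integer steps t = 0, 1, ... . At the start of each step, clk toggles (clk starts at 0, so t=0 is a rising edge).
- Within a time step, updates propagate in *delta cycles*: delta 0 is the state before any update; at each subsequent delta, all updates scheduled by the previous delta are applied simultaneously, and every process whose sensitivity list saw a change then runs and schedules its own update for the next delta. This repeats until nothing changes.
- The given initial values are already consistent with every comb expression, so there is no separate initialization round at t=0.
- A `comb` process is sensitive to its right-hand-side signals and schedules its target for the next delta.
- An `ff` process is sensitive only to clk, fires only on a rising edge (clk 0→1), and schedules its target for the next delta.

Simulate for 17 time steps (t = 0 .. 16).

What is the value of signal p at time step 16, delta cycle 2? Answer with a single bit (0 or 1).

t0.Δ0 p=0 clk=0 q=0
t0.Δ1 p=0 clk=1 q=0
t0.Δ2 p=0 clk=1 q=1
t0.Δ3 p=1 clk=1 q=1
t1.Δ0 p=1 clk=1 q=1
t1.Δ1 p=1 clk=0 q=1
t2.Δ0 p=1 clk=0 q=1
t2.Δ1 p=1 clk=1 q=1
t2.Δ2 p=1 clk=1 q=0
t2.Δ3 p=0 clk=1 q=0
t3.Δ0 p=0 clk=1 q=0
t3.Δ1 p=0 clk=0 q=0
t4.Δ0 p=0 clk=0 q=0
t4.Δ1 p=0 clk=1 q=0
t4.Δ2 p=0 clk=1 q=1
t4.Δ3 p=1 clk=1 q=1
t5.Δ0 p=1 clk=1 q=1
t5.Δ1 p=1 clk=0 q=1
t6.Δ0 p=1 clk=0 q=1
t6.Δ1 p=1 clk=1 q=1
t6.Δ2 p=1 clk=1 q=0
t6.Δ3 p=0 clk=1 q=0
t7.Δ0 p=0 clk=1 q=0
t7.Δ1 p=0 clk=0 q=0
t8.Δ0 p=0 clk=0 q=0
t8.Δ1 p=0 clk=1 q=0
t8.Δ2 p=0 clk=1 q=1
t8.Δ3 p=1 clk=1 q=1
t9.Δ0 p=1 clk=1 q=1
t9.Δ1 p=1 clk=0 q=1
t10.Δ0 p=1 clk=0 q=1
t10.Δ1 p=1 clk=1 q=1
t10.Δ2 p=1 clk=1 q=0
t10.Δ3 p=0 clk=1 q=0
t11.Δ0 p=0 clk=1 q=0
t11.Δ1 p=0 clk=0 q=0
t12.Δ0 p=0 clk=0 q=0
t12.Δ1 p=0 clk=1 q=0
t12.Δ2 p=0 clk=1 q=1
t12.Δ3 p=1 clk=1 q=1
t13.Δ0 p=1 clk=1 q=1
t13.Δ1 p=1 clk=0 q=1
t14.Δ0 p=1 clk=0 q=1
t14.Δ1 p=1 clk=1 q=1
t14.Δ2 p=1 clk=1 q=0
t14.Δ3 p=0 clk=1 q=0
t15.Δ0 p=0 clk=1 q=0
t15.Δ1 p=0 clk=0 q=0
t16.Δ0 p=0 clk=0 q=0
t16.Δ1 p=0 clk=1 q=0
t16.Δ2 p=0 clk=1 q=1
t16.Δ3 p=1 clk=1 q=1

0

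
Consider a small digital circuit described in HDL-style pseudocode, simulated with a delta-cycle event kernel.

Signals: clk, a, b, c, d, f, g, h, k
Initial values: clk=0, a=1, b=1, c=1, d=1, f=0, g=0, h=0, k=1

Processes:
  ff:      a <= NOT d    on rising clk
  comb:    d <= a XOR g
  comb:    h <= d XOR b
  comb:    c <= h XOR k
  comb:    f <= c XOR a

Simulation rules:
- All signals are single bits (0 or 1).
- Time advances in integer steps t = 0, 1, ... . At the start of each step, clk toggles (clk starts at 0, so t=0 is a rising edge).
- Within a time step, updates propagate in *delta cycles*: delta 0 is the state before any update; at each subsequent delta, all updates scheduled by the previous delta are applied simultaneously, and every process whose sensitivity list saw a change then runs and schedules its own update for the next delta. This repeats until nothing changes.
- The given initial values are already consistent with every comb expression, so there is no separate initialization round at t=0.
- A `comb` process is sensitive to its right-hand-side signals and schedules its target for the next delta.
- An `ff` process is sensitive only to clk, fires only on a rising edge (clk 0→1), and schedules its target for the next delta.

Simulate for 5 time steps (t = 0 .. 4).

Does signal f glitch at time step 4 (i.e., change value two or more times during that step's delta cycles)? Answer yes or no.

t=0 Δ0: a=1 g=0 b=1 k=1 clk=0 f=0 d=1 h=0 c=1
  Δ1: clk:0→1
  Δ2: a:1→0
  Δ3: f:0→1, d:1→0
  Δ4: h:0→1
  Δ5: c:1→0
  Δ6: f:1→0
  (6Δ to stable)
t=1 Δ0: a=0 g=0 b=1 k=1 clk=1 f=0 d=0 h=1 c=0
  Δ1: clk:1→0
  (1Δ to stable)
t=2 Δ0: a=0 g=0 b=1 k=1 clk=0 f=0 d=0 h=1 c=0
  Δ1: clk:0→1
  Δ2: a:0→1
  Δ3: f:0→1, d:0→1
  Δ4: h:1→0
  Δ5: c:0→1
  Δ6: f:1→0
  (6Δ to stable)
t=3 Δ0: a=1 g=0 b=1 k=1 clk=1 f=0 d=1 h=0 c=1
  Δ1: clk:1→0
  (1Δ to stable)
t=4 Δ0: a=1 g=0 b=1 k=1 clk=0 f=0 d=1 h=0 c=1
  Δ1: clk:0→1
  Δ2: a:1→0
  Δ3: f:0→1, d:1→0
  Δ4: h:0→1
  Δ5: c:1→0
  Δ6: f:1→0
  (6Δ to stable)

yes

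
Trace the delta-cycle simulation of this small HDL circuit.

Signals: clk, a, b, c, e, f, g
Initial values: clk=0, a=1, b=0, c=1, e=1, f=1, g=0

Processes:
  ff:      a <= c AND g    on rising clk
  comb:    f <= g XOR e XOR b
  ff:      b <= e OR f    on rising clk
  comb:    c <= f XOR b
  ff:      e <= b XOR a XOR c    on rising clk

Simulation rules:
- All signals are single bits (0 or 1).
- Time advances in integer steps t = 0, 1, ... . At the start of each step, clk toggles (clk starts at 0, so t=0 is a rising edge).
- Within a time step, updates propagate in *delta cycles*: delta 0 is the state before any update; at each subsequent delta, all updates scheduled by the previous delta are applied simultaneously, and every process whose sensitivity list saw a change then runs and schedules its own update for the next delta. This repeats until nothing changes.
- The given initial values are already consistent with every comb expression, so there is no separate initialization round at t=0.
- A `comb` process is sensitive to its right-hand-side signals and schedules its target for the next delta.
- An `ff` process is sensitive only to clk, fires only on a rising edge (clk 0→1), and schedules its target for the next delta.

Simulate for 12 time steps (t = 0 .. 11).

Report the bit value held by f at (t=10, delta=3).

t=0 Δ0: f=1 a=1 clk=0 e=1 g=0 b=0 c=1
  Δ1: clk:0→1
  Δ2: a:1→0, e:1→0, b:0→1
  Δ3: c:1→0
  (3Δ to stable)
t=1 Δ0: f=1 a=0 clk=1 e=0 g=0 b=1 c=0
  Δ1: clk:1→0
  (1Δ to stable)
t=2 Δ0: f=1 a=0 clk=0 e=0 g=0 b=1 c=0
  Δ1: clk:0→1
  Δ2: e:0→1
  Δ3: f:1→0
  Δ4: c:0→1
  (4Δ to stable)
t=3 Δ0: f=0 a=0 clk=1 e=1 g=0 b=1 c=1
  Δ1: clk:1→0
  (1Δ to stable)
t=4 Δ0: f=0 a=0 clk=0 e=1 g=0 b=1 c=1
  Δ1: clk:0→1
  Δ2: e:1→0
  Δ3: f:0→1
  Δ4: c:1→0
  (4Δ to stable)
t=5 Δ0: f=1 a=0 clk=1 e=0 g=0 b=1 c=0
  Δ1: clk:1→0
  (1Δ to stable)
t=6 Δ0: f=1 a=0 clk=0 e=0 g=0 b=1 c=0
  Δ1: clk:0→1
  Δ2: e:0→1
  Δ3: f:1→0
  Δ4: c:0→1
  (4Δ to stable)
t=7 Δ0: f=0 a=0 clk=1 e=1 g=0 b=1 c=1
  Δ1: clk:1→0
  (1Δ to stable)
t=8 Δ0: f=0 a=0 clk=0 e=1 g=0 b=1 c=1
  Δ1: clk:0→1
  Δ2: e:1→0
  Δ3: f:0→1
  Δ4: c:1→0
  (4Δ to stable)
t=9 Δ0: f=1 a=0 clk=1 e=0 g=0 b=1 c=0
  Δ1: clk:1→0
  (1Δ to stable)
t=10 Δ0: f=1 a=0 clk=0 e=0 g=0 b=1 c=0
  Δ1: clk:0→1
  Δ2: e:0→1
  Δ3: f:1→0
  Δ4: c:0→1
  (4Δ to stable)
t=11 Δ0: f=0 a=0 clk=1 e=1 g=0 b=1 c=1
  Δ1: clk:1→0
  (1Δ to stable)

0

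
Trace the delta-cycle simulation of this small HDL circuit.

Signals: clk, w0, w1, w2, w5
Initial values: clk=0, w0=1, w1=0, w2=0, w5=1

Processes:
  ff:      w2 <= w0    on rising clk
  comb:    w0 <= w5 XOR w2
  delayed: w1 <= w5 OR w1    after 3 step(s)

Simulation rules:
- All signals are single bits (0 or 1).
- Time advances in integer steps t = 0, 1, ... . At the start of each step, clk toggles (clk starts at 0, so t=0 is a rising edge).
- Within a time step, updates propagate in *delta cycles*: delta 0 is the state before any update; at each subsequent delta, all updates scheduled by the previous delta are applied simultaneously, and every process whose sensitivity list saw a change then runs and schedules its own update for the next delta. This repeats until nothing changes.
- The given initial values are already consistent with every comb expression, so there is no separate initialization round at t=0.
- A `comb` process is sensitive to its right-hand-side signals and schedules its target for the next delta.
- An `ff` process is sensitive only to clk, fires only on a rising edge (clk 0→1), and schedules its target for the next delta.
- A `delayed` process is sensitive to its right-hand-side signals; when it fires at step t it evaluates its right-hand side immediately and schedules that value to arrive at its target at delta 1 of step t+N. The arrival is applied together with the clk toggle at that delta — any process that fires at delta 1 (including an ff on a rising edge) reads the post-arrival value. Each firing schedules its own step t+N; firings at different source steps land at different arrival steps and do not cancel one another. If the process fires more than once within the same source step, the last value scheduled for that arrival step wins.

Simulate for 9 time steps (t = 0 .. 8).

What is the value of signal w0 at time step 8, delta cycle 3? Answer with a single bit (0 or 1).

t0.Δ0 clk=0 w2=0 w0=1 w5=1 w1=0
t0.Δ1 clk=1 w2=0 w0=1 w5=1 w1=0
t0.Δ2 clk=1 w2=1 w0=1 w5=1 w1=0
t0.Δ3 clk=1 w2=1 w0=0 w5=1 w1=0
t1.Δ0 clk=1 w2=1 w0=0 w5=1 w1=0
t1.Δ1 clk=0 w2=1 w0=0 w5=1 w1=0
t2.Δ0 clk=0 w2=1 w0=0 w5=1 w1=0
t2.Δ1 clk=1 w2=1 w0=0 w5=1 w1=0
t2.Δ2 clk=1 w2=0 w0=0 w5=1 w1=0
t2.Δ3 clk=1 w2=0 w0=1 w5=1 w1=0
t3.Δ0 clk=1 w2=0 w0=1 w5=1 w1=0
t3.Δ1 clk=0 w2=0 w0=1 w5=1 w1=0
t4.Δ0 clk=0 w2=0 w0=1 w5=1 w1=0
t4.Δ1 clk=1 w2=0 w0=1 w5=1 w1=0
t4.Δ2 clk=1 w2=1 w0=1 w5=1 w1=0
t4.Δ3 clk=1 w2=1 w0=0 w5=1 w1=0
t5.Δ0 clk=1 w2=1 w0=0 w5=1 w1=0
t5.Δ1 clk=0 w2=1 w0=0 w5=1 w1=0
t6.Δ0 clk=0 w2=1 w0=0 w5=1 w1=0
t6.Δ1 clk=1 w2=1 w0=0 w5=1 w1=0
t6.Δ2 clk=1 w2=0 w0=0 w5=1 w1=0
t6.Δ3 clk=1 w2=0 w0=1 w5=1 w1=0
t7.Δ0 clk=1 w2=0 w0=1 w5=1 w1=0
t7.Δ1 clk=0 w2=0 w0=1 w5=1 w1=0
t8.Δ0 clk=0 w2=0 w0=1 w5=1 w1=0
t8.Δ1 clk=1 w2=0 w0=1 w5=1 w1=0
t8.Δ2 clk=1 w2=1 w0=1 w5=1 w1=0
t8.Δ3 clk=1 w2=1 w0=0 w5=1 w1=0

0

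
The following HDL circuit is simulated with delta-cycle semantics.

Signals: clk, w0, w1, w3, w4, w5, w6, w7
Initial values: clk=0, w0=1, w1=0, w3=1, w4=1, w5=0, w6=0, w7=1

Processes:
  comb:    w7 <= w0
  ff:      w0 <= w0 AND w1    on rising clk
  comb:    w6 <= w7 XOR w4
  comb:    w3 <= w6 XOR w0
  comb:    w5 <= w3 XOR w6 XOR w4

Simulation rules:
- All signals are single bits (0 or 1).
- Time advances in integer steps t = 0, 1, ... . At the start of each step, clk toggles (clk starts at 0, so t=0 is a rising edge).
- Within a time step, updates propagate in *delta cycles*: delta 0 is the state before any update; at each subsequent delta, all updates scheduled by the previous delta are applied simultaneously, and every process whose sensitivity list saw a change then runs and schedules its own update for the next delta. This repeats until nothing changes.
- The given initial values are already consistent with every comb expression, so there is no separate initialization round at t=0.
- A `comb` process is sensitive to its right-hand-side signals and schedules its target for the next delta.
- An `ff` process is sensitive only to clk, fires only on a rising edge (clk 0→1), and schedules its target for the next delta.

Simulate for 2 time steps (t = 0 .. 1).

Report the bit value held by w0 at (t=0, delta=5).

t=0 Δ0: w3=1 w4=1 w0=1 w7=1 clk=0 w5=0 w1=0 w6=0
  Δ1: clk:0→1
  Δ2: w0:1→0
  Δ3: w3:1→0, w7:1→0
  Δ4: w5:0→1, w6:0→1
  Δ5: w3:0→1, w5:1→0
  Δ6: w5:0→1
  (6Δ to stable)
t=1 Δ0: w3=1 w4=1 w0=0 w7=0 clk=1 w5=1 w1=0 w6=1
  Δ1: clk:1→0
  (1Δ to stable)

0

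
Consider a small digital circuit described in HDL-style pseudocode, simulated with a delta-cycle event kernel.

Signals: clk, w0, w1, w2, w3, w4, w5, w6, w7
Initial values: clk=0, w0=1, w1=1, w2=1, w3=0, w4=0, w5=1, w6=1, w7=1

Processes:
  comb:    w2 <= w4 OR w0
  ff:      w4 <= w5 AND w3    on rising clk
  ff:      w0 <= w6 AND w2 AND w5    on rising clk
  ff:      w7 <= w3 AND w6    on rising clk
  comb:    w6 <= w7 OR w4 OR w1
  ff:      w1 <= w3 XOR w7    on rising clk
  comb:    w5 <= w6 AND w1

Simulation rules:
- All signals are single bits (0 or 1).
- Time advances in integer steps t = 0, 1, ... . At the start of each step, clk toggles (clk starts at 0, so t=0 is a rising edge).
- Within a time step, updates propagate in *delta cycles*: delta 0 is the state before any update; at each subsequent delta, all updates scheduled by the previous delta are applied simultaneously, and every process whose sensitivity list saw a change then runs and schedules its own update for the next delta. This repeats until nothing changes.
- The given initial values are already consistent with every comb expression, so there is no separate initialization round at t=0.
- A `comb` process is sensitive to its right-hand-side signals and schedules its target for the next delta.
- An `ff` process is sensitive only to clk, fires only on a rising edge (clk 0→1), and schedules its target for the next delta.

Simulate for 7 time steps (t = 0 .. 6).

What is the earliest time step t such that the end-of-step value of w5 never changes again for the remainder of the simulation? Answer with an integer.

t0.Δ0 w1=1 w7=1 w3=0 w2=1 w5=1 w6=1 w4=0 w0=1 clk=0
t0.Δ1 w1=1 w7=1 w3=0 w2=1 w5=1 w6=1 w4=0 w0=1 clk=1
t0.Δ2 w1=1 w7=0 w3=0 w2=1 w5=1 w6=1 w4=0 w0=1 clk=1
t1.Δ0 w1=1 w7=0 w3=0 w2=1 w5=1 w6=1 w4=0 w0=1 clk=1
t1.Δ1 w1=1 w7=0 w3=0 w2=1 w5=1 w6=1 w4=0 w0=1 clk=0
t2.Δ0 w1=1 w7=0 w3=0 w2=1 w5=1 w6=1 w4=0 w0=1 clk=0
t2.Δ1 w1=1 w7=0 w3=0 w2=1 w5=1 w6=1 w4=0 w0=1 clk=1
t2.Δ2 w1=0 w7=0 w3=0 w2=1 w5=1 w6=1 w4=0 w0=1 clk=1
t2.Δ3 w1=0 w7=0 w3=0 w2=1 w5=0 w6=0 w4=0 w0=1 clk=1
t3.Δ0 w1=0 w7=0 w3=0 w2=1 w5=0 w6=0 w4=0 w0=1 clk=1
t3.Δ1 w1=0 w7=0 w3=0 w2=1 w5=0 w6=0 w4=0 w0=1 clk=0
t4.Δ0 w1=0 w7=0 w3=0 w2=1 w5=0 w6=0 w4=0 w0=1 clk=0
t4.Δ1 w1=0 w7=0 w3=0 w2=1 w5=0 w6=0 w4=0 w0=1 clk=1
t4.Δ2 w1=0 w7=0 w3=0 w2=1 w5=0 w6=0 w4=0 w0=0 clk=1
t4.Δ3 w1=0 w7=0 w3=0 w2=0 w5=0 w6=0 w4=0 w0=0 clk=1
t5.Δ0 w1=0 w7=0 w3=0 w2=0 w5=0 w6=0 w4=0 w0=0 clk=1
t5.Δ1 w1=0 w7=0 w3=0 w2=0 w5=0 w6=0 w4=0 w0=0 clk=0
t6.Δ0 w1=0 w7=0 w3=0 w2=0 w5=0 w6=0 w4=0 w0=0 clk=0
t6.Δ1 w1=0 w7=0 w3=0 w2=0 w5=0 w6=0 w4=0 w0=0 clk=1

2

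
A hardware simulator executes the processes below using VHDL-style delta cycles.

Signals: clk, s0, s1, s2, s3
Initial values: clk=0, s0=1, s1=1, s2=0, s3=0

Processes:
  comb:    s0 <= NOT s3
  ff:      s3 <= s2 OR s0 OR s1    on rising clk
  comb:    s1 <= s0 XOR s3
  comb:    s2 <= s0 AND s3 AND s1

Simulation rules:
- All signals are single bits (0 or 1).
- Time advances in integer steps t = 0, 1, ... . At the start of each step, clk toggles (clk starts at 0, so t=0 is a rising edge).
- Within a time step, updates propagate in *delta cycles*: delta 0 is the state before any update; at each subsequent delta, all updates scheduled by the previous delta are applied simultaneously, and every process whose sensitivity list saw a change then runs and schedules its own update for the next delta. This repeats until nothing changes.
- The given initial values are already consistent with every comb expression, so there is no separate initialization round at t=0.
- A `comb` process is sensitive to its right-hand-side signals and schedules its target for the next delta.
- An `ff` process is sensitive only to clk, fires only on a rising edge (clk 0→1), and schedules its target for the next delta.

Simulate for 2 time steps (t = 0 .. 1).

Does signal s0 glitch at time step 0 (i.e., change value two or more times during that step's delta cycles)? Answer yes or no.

[bits: s1,s2,s3,clk,s0]
t=0: Δ0=10001 Δ1=10011 Δ2=10111 Δ3=01110 Δ4=10110 | 4Δ
t=1: Δ0=10110 Δ1=10100 | 1Δ

no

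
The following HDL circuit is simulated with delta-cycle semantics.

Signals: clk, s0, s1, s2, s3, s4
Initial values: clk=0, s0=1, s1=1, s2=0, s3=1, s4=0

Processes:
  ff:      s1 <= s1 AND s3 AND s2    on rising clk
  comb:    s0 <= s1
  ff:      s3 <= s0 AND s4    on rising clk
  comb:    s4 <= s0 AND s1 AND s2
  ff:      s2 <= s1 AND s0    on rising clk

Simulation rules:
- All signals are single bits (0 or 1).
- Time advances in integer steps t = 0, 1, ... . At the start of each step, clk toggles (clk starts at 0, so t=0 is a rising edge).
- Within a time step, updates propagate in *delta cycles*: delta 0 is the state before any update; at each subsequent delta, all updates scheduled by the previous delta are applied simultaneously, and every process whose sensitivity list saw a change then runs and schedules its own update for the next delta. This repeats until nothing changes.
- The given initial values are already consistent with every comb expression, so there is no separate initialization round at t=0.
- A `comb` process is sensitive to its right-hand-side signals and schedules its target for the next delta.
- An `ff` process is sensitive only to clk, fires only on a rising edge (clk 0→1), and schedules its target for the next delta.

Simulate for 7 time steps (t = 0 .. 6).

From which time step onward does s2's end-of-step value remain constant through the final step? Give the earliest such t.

t=0 Δ0: s4=0 s2=0 s0=1 clk=0 s1=1 s3=1
  Δ1: clk:0→1
  Δ2: s2:0→1, s1:1→0, s3:1→0
  Δ3: s0:1→0
  (3Δ to stable)
t=1 Δ0: s4=0 s2=1 s0=0 clk=1 s1=0 s3=0
  Δ1: clk:1→0
  (1Δ to stable)
t=2 Δ0: s4=0 s2=1 s0=0 clk=0 s1=0 s3=0
  Δ1: clk:0→1
  Δ2: s2:1→0
  (2Δ to stable)
t=3 Δ0: s4=0 s2=0 s0=0 clk=1 s1=0 s3=0
  Δ1: clk:1→0
  (1Δ to stable)
t=4 Δ0: s4=0 s2=0 s0=0 clk=0 s1=0 s3=0
  Δ1: clk:0→1
  (1Δ to stable)
t=5 Δ0: s4=0 s2=0 s0=0 clk=1 s1=0 s3=0
  Δ1: clk:1→0
  (1Δ to stable)
t=6 Δ0: s4=0 s2=0 s0=0 clk=0 s1=0 s3=0
  Δ1: clk:0→1
  (1Δ to stable)

2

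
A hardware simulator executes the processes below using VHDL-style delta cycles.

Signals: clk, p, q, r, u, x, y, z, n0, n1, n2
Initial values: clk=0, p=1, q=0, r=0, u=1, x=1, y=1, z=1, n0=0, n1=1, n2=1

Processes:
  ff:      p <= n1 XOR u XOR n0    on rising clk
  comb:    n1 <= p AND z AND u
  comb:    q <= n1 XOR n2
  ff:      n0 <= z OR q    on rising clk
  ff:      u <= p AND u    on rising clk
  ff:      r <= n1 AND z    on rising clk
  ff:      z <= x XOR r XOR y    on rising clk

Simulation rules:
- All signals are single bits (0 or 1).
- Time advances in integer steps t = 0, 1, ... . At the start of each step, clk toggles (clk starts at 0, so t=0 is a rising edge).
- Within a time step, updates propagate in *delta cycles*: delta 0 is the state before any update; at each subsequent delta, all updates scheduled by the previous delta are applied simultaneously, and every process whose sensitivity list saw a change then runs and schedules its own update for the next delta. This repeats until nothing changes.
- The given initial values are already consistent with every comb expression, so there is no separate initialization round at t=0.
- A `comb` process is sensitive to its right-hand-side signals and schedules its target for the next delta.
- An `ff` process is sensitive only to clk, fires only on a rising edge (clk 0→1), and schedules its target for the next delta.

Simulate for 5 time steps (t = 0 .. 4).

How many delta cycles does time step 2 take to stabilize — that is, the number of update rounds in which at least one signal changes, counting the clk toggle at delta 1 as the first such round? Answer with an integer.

2

[bits: n2,z,n1,n0,u,p,r,y,clk,x,q]
t=0: Δ0=11101101010 Δ1=11101101110 Δ2=10111011110 Δ3=10011011110 Δ4=10011011111 | 4Δ
t=1: Δ0=10011011111 Δ1=10011011011 | 1Δ
t=2: Δ0=10011011011 Δ1=10011011111 Δ2=11010001111 | 2Δ
t=3: Δ0=11010001111 Δ1=11010001011 | 1Δ
t=4: Δ0=11010001011 Δ1=11010001111 Δ2=10010101111 | 2Δ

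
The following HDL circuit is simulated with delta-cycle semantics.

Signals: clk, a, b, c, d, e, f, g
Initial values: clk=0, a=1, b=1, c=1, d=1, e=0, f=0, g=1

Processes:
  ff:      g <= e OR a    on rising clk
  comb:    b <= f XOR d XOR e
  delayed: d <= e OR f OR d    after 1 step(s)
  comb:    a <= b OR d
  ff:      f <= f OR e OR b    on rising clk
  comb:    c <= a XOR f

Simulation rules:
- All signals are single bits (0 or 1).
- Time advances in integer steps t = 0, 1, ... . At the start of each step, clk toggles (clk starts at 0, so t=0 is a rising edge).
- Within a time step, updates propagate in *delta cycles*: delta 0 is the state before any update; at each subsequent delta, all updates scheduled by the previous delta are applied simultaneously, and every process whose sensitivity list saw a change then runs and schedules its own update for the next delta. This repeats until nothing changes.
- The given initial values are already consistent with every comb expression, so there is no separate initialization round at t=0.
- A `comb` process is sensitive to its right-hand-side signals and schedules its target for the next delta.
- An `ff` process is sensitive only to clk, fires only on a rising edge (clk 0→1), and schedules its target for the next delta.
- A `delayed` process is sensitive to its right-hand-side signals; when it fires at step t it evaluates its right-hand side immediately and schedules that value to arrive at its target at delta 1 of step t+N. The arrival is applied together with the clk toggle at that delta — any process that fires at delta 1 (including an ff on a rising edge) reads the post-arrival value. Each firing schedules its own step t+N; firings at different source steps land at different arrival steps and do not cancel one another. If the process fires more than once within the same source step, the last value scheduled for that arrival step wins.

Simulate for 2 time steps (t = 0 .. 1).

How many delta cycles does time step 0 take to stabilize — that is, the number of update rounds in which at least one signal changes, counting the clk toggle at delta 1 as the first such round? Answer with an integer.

3

t=0 Δ0: a=1 clk=0 g=1 f=0 c=1 e=0 d=1 b=1
  Δ1: clk:0→1
  Δ2: f:0→1
  Δ3: c:1→0, b:1→0
  (3Δ to stable)
t=1 Δ0: a=1 clk=1 g=1 f=1 c=0 e=0 d=1 b=0
  Δ1: clk:1→0
  (1Δ to stable)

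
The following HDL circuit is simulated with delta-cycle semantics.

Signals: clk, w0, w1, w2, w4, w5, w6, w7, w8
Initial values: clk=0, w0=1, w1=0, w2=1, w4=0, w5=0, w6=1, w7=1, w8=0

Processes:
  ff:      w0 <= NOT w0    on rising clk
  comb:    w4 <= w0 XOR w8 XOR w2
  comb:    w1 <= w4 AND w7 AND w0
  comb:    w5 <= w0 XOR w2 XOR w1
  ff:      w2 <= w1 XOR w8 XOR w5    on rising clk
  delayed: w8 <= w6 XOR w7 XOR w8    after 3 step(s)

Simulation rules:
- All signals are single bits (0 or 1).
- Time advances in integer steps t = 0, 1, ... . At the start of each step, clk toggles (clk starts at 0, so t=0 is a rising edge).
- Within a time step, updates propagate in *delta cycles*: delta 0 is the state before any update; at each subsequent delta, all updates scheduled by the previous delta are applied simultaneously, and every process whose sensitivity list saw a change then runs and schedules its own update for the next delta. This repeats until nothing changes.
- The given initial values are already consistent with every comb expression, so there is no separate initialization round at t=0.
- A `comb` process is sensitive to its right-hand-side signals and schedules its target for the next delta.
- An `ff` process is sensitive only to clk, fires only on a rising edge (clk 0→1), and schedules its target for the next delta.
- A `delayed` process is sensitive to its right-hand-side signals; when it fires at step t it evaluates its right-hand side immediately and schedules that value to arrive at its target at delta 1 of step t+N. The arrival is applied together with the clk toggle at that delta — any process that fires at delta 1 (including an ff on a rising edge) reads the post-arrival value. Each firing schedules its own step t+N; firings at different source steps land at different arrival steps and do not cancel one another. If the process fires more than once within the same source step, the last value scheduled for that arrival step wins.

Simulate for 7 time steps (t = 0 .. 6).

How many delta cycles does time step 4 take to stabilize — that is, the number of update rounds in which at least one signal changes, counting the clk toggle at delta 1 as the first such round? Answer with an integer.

4

t=0 Δ0: clk=0 w4=0 w6=1 w2=1 w8=0 w5=0 w1=0 w0=1 w7=1
  Δ1: clk:0→1
  Δ2: w2:1→0, w0:1→0
  (2Δ to stable)
t=1 Δ0: clk=1 w4=0 w6=1 w2=0 w8=0 w5=0 w1=0 w0=0 w7=1
  Δ1: clk:1→0
  (1Δ to stable)
t=2 Δ0: clk=0 w4=0 w6=1 w2=0 w8=0 w5=0 w1=0 w0=0 w7=1
  Δ1: clk:0→1
  Δ2: w0:0→1
  Δ3: w4:0→1, w5:0→1
  Δ4: w1:0→1
  Δ5: w5:1→0
  (5Δ to stable)
t=3 Δ0: clk=1 w4=1 w6=1 w2=0 w8=0 w5=0 w1=1 w0=1 w7=1
  Δ1: clk:1→0
  (1Δ to stable)
t=4 Δ0: clk=0 w4=1 w6=1 w2=0 w8=0 w5=0 w1=1 w0=1 w7=1
  Δ1: clk:0→1
  Δ2: w2:0→1, w0:1→0
  Δ3: w1:1→0
  Δ4: w5:0→1
  (4Δ to stable)
t=5 Δ0: clk=1 w4=1 w6=1 w2=1 w8=0 w5=1 w1=0 w0=0 w7=1
  Δ1: clk:1→0
  (1Δ to stable)
t=6 Δ0: clk=0 w4=1 w6=1 w2=1 w8=0 w5=1 w1=0 w0=0 w7=1
  Δ1: clk:0→1
  Δ2: w0:0→1
  Δ3: w4:1→0, w5:1→0, w1:0→1
  Δ4: w5:0→1, w1:1→0
  Δ5: w5:1→0
  (5Δ to stable)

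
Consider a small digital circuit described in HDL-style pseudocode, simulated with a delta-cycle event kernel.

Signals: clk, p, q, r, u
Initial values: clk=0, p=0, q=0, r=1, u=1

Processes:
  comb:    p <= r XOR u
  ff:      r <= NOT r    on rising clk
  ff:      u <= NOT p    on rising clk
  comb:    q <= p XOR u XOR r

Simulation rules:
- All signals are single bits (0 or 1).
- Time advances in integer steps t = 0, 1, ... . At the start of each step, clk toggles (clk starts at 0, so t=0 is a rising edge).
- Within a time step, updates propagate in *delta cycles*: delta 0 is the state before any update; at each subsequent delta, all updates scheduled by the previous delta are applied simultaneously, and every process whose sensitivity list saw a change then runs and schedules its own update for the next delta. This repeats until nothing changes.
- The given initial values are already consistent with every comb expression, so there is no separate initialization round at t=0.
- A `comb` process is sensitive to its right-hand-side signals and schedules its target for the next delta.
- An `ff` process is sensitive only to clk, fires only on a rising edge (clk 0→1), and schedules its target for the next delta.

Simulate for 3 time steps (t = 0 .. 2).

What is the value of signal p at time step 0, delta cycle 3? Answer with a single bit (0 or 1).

t=0 Δ0: p=0 clk=0 q=0 u=1 r=1
  Δ1: clk:0→1
  Δ2: r:1→0
  Δ3: p:0→1, q:0→1
  Δ4: q:1→0
  (4Δ to stable)
t=1 Δ0: p=1 clk=1 q=0 u=1 r=0
  Δ1: clk:1→0
  (1Δ to stable)
t=2 Δ0: p=1 clk=0 q=0 u=1 r=0
  Δ1: clk:0→1
  Δ2: u:1→0, r:0→1
  (2Δ to stable)

1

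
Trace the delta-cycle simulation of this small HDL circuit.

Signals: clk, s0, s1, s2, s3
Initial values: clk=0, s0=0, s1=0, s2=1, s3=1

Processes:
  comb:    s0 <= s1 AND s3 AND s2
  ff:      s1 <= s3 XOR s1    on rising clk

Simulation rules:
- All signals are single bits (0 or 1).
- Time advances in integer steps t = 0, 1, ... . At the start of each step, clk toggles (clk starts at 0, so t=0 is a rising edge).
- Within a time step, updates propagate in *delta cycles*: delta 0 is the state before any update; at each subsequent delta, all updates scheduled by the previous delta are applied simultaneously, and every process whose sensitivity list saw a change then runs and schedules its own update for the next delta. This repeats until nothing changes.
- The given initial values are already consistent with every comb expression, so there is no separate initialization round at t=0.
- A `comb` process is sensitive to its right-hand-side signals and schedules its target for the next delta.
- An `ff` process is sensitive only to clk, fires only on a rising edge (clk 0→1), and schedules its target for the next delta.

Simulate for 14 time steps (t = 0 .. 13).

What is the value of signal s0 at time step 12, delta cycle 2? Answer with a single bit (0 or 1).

t=0 Δ0: s3=1 s2=1 s1=0 clk=0 s0=0
  Δ1: clk:0→1
  Δ2: s1:0→1
  Δ3: s0:0→1
  (3Δ to stable)
t=1 Δ0: s3=1 s2=1 s1=1 clk=1 s0=1
  Δ1: clk:1→0
  (1Δ to stable)
t=2 Δ0: s3=1 s2=1 s1=1 clk=0 s0=1
  Δ1: clk:0→1
  Δ2: s1:1→0
  Δ3: s0:1→0
  (3Δ to stable)
t=3 Δ0: s3=1 s2=1 s1=0 clk=1 s0=0
  Δ1: clk:1→0
  (1Δ to stable)
t=4 Δ0: s3=1 s2=1 s1=0 clk=0 s0=0
  Δ1: clk:0→1
  Δ2: s1:0→1
  Δ3: s0:0→1
  (3Δ to stable)
t=5 Δ0: s3=1 s2=1 s1=1 clk=1 s0=1
  Δ1: clk:1→0
  (1Δ to stable)
t=6 Δ0: s3=1 s2=1 s1=1 clk=0 s0=1
  Δ1: clk:0→1
  Δ2: s1:1→0
  Δ3: s0:1→0
  (3Δ to stable)
t=7 Δ0: s3=1 s2=1 s1=0 clk=1 s0=0
  Δ1: clk:1→0
  (1Δ to stable)
t=8 Δ0: s3=1 s2=1 s1=0 clk=0 s0=0
  Δ1: clk:0→1
  Δ2: s1:0→1
  Δ3: s0:0→1
  (3Δ to stable)
t=9 Δ0: s3=1 s2=1 s1=1 clk=1 s0=1
  Δ1: clk:1→0
  (1Δ to stable)
t=10 Δ0: s3=1 s2=1 s1=1 clk=0 s0=1
  Δ1: clk:0→1
  Δ2: s1:1→0
  Δ3: s0:1→0
  (3Δ to stable)
t=11 Δ0: s3=1 s2=1 s1=0 clk=1 s0=0
  Δ1: clk:1→0
  (1Δ to stable)
t=12 Δ0: s3=1 s2=1 s1=0 clk=0 s0=0
  Δ1: clk:0→1
  Δ2: s1:0→1
  Δ3: s0:0→1
  (3Δ to stable)
t=13 Δ0: s3=1 s2=1 s1=1 clk=1 s0=1
  Δ1: clk:1→0
  (1Δ to stable)

0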